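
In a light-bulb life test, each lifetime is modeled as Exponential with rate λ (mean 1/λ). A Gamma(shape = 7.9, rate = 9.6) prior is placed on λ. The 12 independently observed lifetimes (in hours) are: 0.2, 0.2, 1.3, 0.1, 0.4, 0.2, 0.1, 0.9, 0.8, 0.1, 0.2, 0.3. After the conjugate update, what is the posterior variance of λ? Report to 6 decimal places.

0.095968

With a Gamma(shape α, rate β) prior on the exponential rate λ, the posterior after n observations with total T = Σxᵢ is Gamma(α+n, β+T).
Sum of observations T = 4.8 hours; n = 12.
Posterior: Gamma(7.9+12, 9.6+4.8) = Gamma(19.9, 14.4).
Var = α/β² = 0.095968.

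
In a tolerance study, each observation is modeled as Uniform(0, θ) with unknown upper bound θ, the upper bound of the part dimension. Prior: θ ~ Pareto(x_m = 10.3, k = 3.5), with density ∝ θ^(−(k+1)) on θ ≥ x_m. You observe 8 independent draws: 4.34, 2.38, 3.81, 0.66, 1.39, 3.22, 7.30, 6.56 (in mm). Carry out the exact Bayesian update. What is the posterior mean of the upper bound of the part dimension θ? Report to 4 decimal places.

11.2810

A Pareto(scale x_m, shape k) prior on the upper bound θ of Uniform(0, θ) is conjugate: posterior is Pareto(max(x_m, max xᵢ), k + n).
Sample maximum = 7.30; prior scale x_m = 10.3 → posterior scale = max = 10.30.
Posterior shape = 3.5 + 8 = 11.5.
E[θ|data] = k·x_m/(k−1) = 11.5·10.30/10.5 = 11.2810.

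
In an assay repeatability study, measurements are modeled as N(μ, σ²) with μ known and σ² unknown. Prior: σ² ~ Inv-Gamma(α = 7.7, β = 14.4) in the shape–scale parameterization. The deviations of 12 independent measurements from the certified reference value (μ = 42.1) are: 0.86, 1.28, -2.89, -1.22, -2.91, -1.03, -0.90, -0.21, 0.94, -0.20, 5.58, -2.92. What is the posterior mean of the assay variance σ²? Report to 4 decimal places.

With known mean μ and an Inverse-Gamma(α, β) prior on σ², the Normal likelihood is conjugate: posterior is Inv-Gamma(α + n/2, β + Σ(xᵢ−μ)²/2).
Σ(xᵢ−μ)² = (0.86)² + (1.28)² + (-2.89)² + (-1.22)² + (-2.91)² + (-1.03)² + (-0.90)² + (-0.21)² + (0.94)² + (-0.20)² + (5.58)² + (-2.92)² = 63.1880.
Posterior: Inv-Gamma(7.7 + 12/2, 14.4 + 63.1880/2) = Inv-Gamma(13.70, 45.99400).
E[σ²|data] = β/(α−1) = 45.99400/12.70 = 3.6216.

3.6216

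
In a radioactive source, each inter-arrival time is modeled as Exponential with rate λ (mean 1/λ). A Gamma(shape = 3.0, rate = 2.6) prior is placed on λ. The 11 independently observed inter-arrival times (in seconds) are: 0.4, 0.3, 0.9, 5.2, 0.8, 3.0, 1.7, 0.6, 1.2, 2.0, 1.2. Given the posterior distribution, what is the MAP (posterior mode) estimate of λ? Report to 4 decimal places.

0.6533

With a Gamma(shape α, rate β) prior on the exponential rate λ, the posterior after n observations with total T = Σxᵢ is Gamma(α+n, β+T).
Sum of observations T = 17.3 seconds; n = 11.
Posterior: Gamma(3.0+11, 2.6+17.3) = Gamma(14.0, 19.9).
Mode = (α−1)/β = 0.6533.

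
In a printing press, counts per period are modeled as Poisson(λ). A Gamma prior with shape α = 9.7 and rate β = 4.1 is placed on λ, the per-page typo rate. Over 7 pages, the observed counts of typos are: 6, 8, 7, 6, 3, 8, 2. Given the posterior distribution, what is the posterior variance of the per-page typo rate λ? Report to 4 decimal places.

0.4034

With a Gamma(shape α, rate β) prior, the Poisson likelihood is conjugate: the posterior is Gamma(α + ΣXᵢ, β + n).
Sum of counts S = 40 over n = 7 pages.
Posterior: Gamma(α+S, β+n) = Gamma(9.7+40, 4.1+7) = Gamma(49.7, 11.1).
Var = α/β² = 49.7/11.1² = 0.4034.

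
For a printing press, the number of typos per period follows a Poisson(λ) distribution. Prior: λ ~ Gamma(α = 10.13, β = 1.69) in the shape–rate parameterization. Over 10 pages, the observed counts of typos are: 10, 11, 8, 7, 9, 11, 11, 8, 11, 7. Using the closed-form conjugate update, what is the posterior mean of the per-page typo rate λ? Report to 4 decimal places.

With a Gamma(shape α, rate β) prior, the Poisson likelihood is conjugate: the posterior is Gamma(α + ΣXᵢ, β + n).
Sum of counts S = 93 over n = 10 pages.
Posterior: Gamma(α+S, β+n) = Gamma(10.13+93, 1.69+10) = Gamma(103.13, 11.69).
Posterior mean = α/β = 103.13/11.69 = 8.8221.

8.8221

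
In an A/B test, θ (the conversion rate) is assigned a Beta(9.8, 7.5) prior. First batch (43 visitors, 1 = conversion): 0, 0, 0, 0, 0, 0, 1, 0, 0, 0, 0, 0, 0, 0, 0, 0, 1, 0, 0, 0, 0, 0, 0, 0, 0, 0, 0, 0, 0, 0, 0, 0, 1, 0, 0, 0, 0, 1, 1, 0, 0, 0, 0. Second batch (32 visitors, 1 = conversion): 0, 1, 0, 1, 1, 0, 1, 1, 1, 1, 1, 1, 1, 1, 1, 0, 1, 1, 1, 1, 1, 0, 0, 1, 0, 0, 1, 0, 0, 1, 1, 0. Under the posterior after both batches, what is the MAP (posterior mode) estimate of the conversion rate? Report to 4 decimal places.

0.3854

The Beta prior is conjugate to a Binomial/Bernoulli likelihood; the update adds successes to α and failures to β.
After batch 1: Beta(9.8+5, 7.5+38) = Beta(14.8, 45.5).
After batch 2: Beta(14.8+21, 45.5+11) = Beta(35.8, 56.5).
Mode of Beta(a,b) for a,b>1 is (a−1)/(a+b−2) = 34.8/90.3 = 0.3854.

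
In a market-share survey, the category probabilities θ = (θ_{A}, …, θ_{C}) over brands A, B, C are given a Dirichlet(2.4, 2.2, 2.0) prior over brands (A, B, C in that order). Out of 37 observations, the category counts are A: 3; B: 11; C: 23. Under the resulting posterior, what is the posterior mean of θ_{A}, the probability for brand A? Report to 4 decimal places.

0.1239

The Dirichlet prior is conjugate to the Multinomial likelihood: each posterior αⱼ = prior αⱼ + observed count nⱼ.
Posterior concentration: (5.4, 13.2, 25.0), total = 43.6.
E[θ_{A}|data] = α_{A}/Σα = 5.4/43.6 = 0.1239.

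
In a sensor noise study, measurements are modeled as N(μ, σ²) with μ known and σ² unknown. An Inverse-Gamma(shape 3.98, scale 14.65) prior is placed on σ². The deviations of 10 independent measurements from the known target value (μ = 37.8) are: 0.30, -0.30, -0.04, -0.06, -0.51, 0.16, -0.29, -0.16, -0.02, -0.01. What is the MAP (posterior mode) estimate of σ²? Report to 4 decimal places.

1.4970

With known mean μ and an Inverse-Gamma(α, β) prior on σ², the Normal likelihood is conjugate: posterior is Inv-Gamma(α + n/2, β + Σ(xᵢ−μ)²/2).
Σ(xᵢ−μ)² = (0.30)² + (-0.30)² + (-0.04)² + (-0.06)² + (-0.51)² + (0.16)² + (-0.29)² + (-0.16)² + (-0.02)² + (-0.01)² = 0.5811.
Posterior: Inv-Gamma(3.98 + 10/2, 14.65 + 0.5811/2) = Inv-Gamma(8.98, 14.94055).
Mode = β/(α+1) = 14.94055/9.98 = 1.4970.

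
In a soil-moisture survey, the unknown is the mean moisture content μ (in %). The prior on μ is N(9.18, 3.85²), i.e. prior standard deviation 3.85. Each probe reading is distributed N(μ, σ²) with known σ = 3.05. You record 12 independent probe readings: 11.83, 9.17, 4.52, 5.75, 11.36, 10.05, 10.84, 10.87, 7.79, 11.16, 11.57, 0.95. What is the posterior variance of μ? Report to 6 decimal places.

0.736680

For Normal data with known variance σ², a Normal(μ₀, σ₀²) prior on μ is conjugate. Posterior precision = 1/σ₀² + n/σ²; posterior mean is the precision-weighted average of μ₀ and x̄.
σ₀² = 3.85² = 14.8225, σ² = 3.05² = 9.3025; σ² + n·σ₀² = 9.3025 + 12·14.8225 = 187.1725.
Posterior precision = 1/σ₀² + n/σ² = 1/14.8225 + 12/9.3025 = (σ² + n·σ₀²)/(σ₀²σ²) = 187.1725/(14.8225·9.3025); posterior variance σₙ² = σ₀²σ²/(σ² + n·σ₀²) = 14.8225·9.3025/187.1725 = 0.736680.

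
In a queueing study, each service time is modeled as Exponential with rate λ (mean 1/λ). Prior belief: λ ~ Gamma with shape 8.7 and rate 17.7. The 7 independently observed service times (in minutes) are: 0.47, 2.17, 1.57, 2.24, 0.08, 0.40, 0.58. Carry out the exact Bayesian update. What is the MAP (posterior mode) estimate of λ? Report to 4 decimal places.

With a Gamma(shape α, rate β) prior on the exponential rate λ, the posterior after n observations with total T = Σxᵢ is Gamma(α+n, β+T).
Sum of observations T = 7.51 minutes; n = 7.
Posterior: Gamma(8.7+7, 17.7+7.51) = Gamma(15.7, 25.21).
Mode = (α−1)/β = 0.5831.

0.5831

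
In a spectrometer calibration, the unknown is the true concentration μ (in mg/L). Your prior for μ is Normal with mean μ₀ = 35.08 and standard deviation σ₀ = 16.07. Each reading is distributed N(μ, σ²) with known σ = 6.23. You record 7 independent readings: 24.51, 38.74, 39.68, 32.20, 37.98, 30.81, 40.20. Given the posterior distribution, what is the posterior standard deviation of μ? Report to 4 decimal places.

2.3298

For Normal data with known variance σ², a Normal(μ₀, σ₀²) prior on μ is conjugate. Posterior precision = 1/σ₀² + n/σ²; posterior mean is the precision-weighted average of μ₀ and x̄.
σ₀² = 16.07² = 258.2449, σ² = 6.23² = 38.8129; σ² + n·σ₀² = 38.8129 + 7·258.2449 = 1846.5272.
Posterior precision = 1/σ₀² + n/σ² = 1/258.2449 + 7/38.8129 = (σ² + n·σ₀²)/(σ₀²σ²) = 1846.5272/(258.2449·38.8129); posterior variance σₙ² = σ₀²σ²/(σ² + n·σ₀²) = 258.2449·38.8129/1846.5272 = 5.428154.
Posterior SD = √σₙ² = √(258.2449·38.8129/1846.5272) = 2.3298.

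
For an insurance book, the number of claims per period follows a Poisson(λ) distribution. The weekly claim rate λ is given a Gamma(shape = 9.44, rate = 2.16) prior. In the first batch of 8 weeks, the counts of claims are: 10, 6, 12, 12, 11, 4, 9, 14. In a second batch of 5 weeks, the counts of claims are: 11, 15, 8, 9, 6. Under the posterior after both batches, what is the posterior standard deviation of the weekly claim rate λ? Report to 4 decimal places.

With a Gamma(shape α, rate β) prior, the Poisson likelihood is conjugate: the posterior is Gamma(α + ΣXᵢ, β + n).
Batch 1: sum of counts S = 78 over n = 8 weeks.
After batch 1: Gamma(α+S, β+n) = Gamma(9.44+78, 2.16+8) = Gamma(87.44, 10.16).
Batch 2: sum of counts S = 49 over n = 5 weeks.
After batch 2: Gamma(α+S, β+n) = Gamma(87.44+49, 10.16+5) = Gamma(136.44, 15.16).
SD = √α/β = √136.44/15.16 = 0.7705.

0.7705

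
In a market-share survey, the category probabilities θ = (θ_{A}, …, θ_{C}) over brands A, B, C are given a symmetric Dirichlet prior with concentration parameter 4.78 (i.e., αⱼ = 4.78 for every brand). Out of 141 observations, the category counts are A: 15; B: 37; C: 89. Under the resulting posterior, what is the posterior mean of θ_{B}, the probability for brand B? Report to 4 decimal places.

The Dirichlet prior is conjugate to the Multinomial likelihood: each posterior αⱼ = prior αⱼ + observed count nⱼ.
Posterior concentration: (19.78, 41.78, 93.78), total = 155.34.
E[θ_{B}|data] = α_{B}/Σα = 41.78/155.34 = 0.2690.

0.2690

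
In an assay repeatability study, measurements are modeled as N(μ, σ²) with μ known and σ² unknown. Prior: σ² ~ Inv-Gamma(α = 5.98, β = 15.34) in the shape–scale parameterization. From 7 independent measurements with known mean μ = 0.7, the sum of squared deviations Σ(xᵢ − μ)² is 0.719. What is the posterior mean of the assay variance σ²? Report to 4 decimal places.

With known mean μ and an Inverse-Gamma(α, β) prior on σ², the Normal likelihood is conjugate: posterior is Inv-Gamma(α + n/2, β + Σ(xᵢ−μ)²/2).
Posterior: Inv-Gamma(5.98 + 7/2, 15.34 + 0.719/2) = Inv-Gamma(9.48, 15.6995).
E[σ²|data] = β/(α−1) = 15.6995/8.48 = 1.8514.

1.8514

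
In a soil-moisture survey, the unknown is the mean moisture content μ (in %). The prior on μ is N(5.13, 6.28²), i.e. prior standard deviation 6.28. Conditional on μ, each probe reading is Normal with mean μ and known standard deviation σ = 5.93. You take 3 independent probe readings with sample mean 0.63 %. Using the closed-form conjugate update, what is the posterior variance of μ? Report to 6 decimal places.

For Normal data with known variance σ², a Normal(μ₀, σ₀²) prior on μ is conjugate. Posterior precision = 1/σ₀² + n/σ²; posterior mean is the precision-weighted average of μ₀ and x̄.
σ₀² = 6.28² = 39.4384, σ² = 5.93² = 35.1649; σ² + n·σ₀² = 35.1649 + 3·39.4384 = 153.4801.
Posterior precision = 1/σ₀² + n/σ² = 1/39.4384 + 3/35.1649 = (σ² + n·σ₀²)/(σ₀²σ²) = 153.4801/(39.4384·35.1649); posterior variance σₙ² = σ₀²σ²/(σ² + n·σ₀²) = 39.4384·35.1649/153.4801 = 9.036008.

9.036008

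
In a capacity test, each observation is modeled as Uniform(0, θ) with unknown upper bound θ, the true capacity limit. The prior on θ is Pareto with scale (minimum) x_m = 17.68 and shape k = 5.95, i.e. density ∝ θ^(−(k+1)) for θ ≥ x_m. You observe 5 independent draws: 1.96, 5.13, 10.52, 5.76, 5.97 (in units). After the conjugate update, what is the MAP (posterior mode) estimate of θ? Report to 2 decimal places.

A Pareto(scale x_m, shape k) prior on the upper bound θ of Uniform(0, θ) is conjugate: posterior is Pareto(max(x_m, max xᵢ), k + n).
Sample maximum = 10.52; prior scale x_m = 17.68 → posterior scale = max = 17.68.
Posterior shape = 5.95 + 5 = 10.95.
The Pareto density is decreasing on [x_m, ∞), so the mode is x_m = 17.68.

17.68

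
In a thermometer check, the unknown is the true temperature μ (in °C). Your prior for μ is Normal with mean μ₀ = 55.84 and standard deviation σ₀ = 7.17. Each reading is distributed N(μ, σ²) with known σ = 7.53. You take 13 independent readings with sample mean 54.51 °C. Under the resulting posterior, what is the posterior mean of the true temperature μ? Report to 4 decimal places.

For Normal data with known variance σ², a Normal(μ₀, σ₀²) prior on μ is conjugate. Posterior precision = 1/σ₀² + n/σ²; posterior mean is the precision-weighted average of μ₀ and x̄.
n·x̄ = 13·54.51 = 708.63.
σ₀² = 7.17² = 51.4089, σ² = 7.53² = 56.7009; σ² + n·σ₀² = 56.7009 + 13·51.4089 = 725.0166.
Posterior mean = (μ₀/σ₀² + n·x̄/σ²)/(1/σ₀² + n/σ²) = (σ²·μ₀ + σ₀²·n·x̄)/(σ² + n·σ₀²) = (56.7009·55.84 + 51.4089·708.63)/725.0166 = 39596.067063/725.0166 = 54.6140.

54.6140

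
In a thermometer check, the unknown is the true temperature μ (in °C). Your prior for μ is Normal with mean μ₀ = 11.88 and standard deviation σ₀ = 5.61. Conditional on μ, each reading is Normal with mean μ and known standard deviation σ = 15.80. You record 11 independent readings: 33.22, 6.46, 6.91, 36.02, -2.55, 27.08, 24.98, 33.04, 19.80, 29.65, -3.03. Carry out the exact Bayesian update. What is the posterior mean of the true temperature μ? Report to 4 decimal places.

16.1532

For Normal data with known variance σ², a Normal(μ₀, σ₀²) prior on μ is conjugate. Posterior precision = 1/σ₀² + n/σ²; posterior mean is the precision-weighted average of μ₀ and x̄.
Σxᵢ = 33.22 + 6.46 + 6.91 + 36.02 + (-2.55) + 27.08 + 24.98 + 33.04 + 19.80 + 29.65 + (-3.03) = 211.58, so n·x̄ = 211.58.
σ₀² = 5.61² = 31.4721, σ² = 15.80² = 249.64; σ² + n·σ₀² = 249.64 + 11·31.4721 = 595.8331.
Posterior mean = (μ₀/σ₀² + n·x̄/σ²)/(1/σ₀² + n/σ²) = (σ²·μ₀ + σ₀²·n·x̄)/(σ² + n·σ₀²) = (249.64·11.88 + 31.4721·211.58)/595.8331 = 9624.590118/595.8331 = 16.1532.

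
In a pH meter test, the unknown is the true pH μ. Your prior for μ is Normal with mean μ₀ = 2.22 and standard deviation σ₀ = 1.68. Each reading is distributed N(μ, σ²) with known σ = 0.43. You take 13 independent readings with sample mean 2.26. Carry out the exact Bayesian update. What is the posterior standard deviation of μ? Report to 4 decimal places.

0.1190

For Normal data with known variance σ², a Normal(μ₀, σ₀²) prior on μ is conjugate. Posterior precision = 1/σ₀² + n/σ²; posterior mean is the precision-weighted average of μ₀ and x̄.
σ₀² = 1.68² = 2.8224, σ² = 0.43² = 0.1849; σ² + n·σ₀² = 0.1849 + 13·2.8224 = 36.8761.
Posterior precision = 1/σ₀² + n/σ² = 1/2.8224 + 13/0.1849 = (σ² + n·σ₀²)/(σ₀²σ²) = 36.8761/(2.8224·0.1849); posterior variance σₙ² = σ₀²σ²/(σ² + n·σ₀²) = 2.8224·0.1849/36.8761 = 0.014152.
Posterior SD = √σₙ² = √(2.8224·0.1849/36.8761) = 0.1190.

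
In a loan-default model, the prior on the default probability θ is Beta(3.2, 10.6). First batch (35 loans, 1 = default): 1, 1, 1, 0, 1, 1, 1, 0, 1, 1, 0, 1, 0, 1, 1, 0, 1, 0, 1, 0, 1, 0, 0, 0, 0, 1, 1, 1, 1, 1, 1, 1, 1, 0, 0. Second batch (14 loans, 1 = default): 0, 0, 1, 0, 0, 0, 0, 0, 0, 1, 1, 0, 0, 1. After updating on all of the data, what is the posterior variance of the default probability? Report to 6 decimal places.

The Beta prior is conjugate to a Binomial/Bernoulli likelihood; the update adds successes to α and failures to β.
After batch 1: Beta(3.2+22, 10.6+13) = Beta(25.2, 23.6).
After batch 2: Beta(25.2+4, 23.6+10) = Beta(29.2, 33.6).
Var = αβ/((α+β)²(α+β+1)) = 29.2·33.6/(62.8²·63.8) = 0.003899.

0.003899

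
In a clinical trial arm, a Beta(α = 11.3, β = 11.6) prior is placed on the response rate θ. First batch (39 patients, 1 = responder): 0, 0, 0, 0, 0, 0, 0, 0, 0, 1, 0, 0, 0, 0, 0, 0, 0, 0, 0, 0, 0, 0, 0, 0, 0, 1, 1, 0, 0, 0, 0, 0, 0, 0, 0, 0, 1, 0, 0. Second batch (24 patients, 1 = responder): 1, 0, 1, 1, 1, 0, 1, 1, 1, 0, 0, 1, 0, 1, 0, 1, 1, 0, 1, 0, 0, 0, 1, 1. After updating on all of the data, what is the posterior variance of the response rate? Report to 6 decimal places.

The Beta prior is conjugate to a Binomial/Bernoulli likelihood; the update adds successes to α and failures to β.
After batch 1: Beta(11.3+4, 11.6+35) = Beta(15.3, 46.6).
After batch 2: Beta(15.3+14, 46.6+10) = Beta(29.3, 56.6).
Var = αβ/((α+β)²(α+β+1)) = 29.3·56.6/(85.9²·86.9) = 0.002586.

0.002586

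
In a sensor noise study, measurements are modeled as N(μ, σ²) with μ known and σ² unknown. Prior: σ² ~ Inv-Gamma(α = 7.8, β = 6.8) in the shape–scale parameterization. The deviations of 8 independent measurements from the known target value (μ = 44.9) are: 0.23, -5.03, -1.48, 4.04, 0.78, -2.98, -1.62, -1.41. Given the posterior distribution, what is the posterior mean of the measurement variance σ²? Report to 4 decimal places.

With known mean μ and an Inverse-Gamma(α, β) prior on σ², the Normal likelihood is conjugate: posterior is Inv-Gamma(α + n/2, β + Σ(xᵢ−μ)²/2).
Σ(xᵢ−μ)² = (0.23)² + (-5.03)² + (-1.48)² + (4.04)² + (0.78)² + (-2.98)² + (-1.62)² + (-1.41)² = 57.9671.
Posterior: Inv-Gamma(7.8 + 8/2, 6.8 + 57.9671/2) = Inv-Gamma(11.80, 35.78355).
E[σ²|data] = β/(α−1) = 35.78355/10.80 = 3.3133.

3.3133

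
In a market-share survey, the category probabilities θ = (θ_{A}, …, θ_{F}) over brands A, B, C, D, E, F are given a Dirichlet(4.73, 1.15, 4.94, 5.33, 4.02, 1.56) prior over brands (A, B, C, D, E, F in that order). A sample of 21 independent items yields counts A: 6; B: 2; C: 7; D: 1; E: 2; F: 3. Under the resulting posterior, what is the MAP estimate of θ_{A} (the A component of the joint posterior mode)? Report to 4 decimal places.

The Dirichlet prior is conjugate to the Multinomial likelihood: each posterior αⱼ = prior αⱼ + observed count nⱼ.
Posterior concentration: (10.73, 3.15, 11.94, 6.33, 6.02, 4.56), total = 42.73.
Joint mode component: (α_{A}−1)/(Σα−K) = 9.73/36.73 = 0.2649.

0.2649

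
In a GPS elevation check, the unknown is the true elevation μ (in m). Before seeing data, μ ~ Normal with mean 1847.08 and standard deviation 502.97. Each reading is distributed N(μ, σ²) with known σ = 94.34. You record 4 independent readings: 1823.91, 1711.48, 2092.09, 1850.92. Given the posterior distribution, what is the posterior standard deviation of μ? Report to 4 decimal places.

46.9639

For Normal data with known variance σ², a Normal(μ₀, σ₀²) prior on μ is conjugate. Posterior precision = 1/σ₀² + n/σ²; posterior mean is the precision-weighted average of μ₀ and x̄.
σ₀² = 502.97² = 252978.8209, σ² = 94.34² = 8900.0356; σ² + n·σ₀² = 8900.0356 + 4·252978.8209 = 1020815.3192.
Posterior precision = 1/σ₀² + n/σ² = 1/252978.8209 + 4/8900.0356 = (σ² + n·σ₀²)/(σ₀²σ²) = 1020815.3192/(252978.8209·8900.0356); posterior variance σₙ² = σ₀²σ²/(σ² + n·σ₀²) = 252978.8209·8900.0356/1020815.3192 = 2205.610035.
Posterior SD = √σₙ² = √(252978.8209·8900.0356/1020815.3192) = 46.9639.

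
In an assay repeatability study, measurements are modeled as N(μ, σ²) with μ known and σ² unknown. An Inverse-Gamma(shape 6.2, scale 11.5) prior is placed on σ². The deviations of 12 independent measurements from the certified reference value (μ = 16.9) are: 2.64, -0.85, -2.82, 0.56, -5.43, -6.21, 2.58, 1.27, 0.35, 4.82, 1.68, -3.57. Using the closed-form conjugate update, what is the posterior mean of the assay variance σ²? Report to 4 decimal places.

With known mean μ and an Inverse-Gamma(α, β) prior on σ², the Normal likelihood is conjugate: posterior is Inv-Gamma(α + n/2, β + Σ(xᵢ−μ)²/2).
Σ(xᵢ−μ)² = (2.64)² + (-0.85)² + (-2.82)² + (0.56)² + (-5.43)² + (-6.21)² + (2.58)² + (1.27)² + (0.35)² + (4.82)² + (1.68)² + (-3.57)² = 131.1986.
Posterior: Inv-Gamma(6.2 + 12/2, 11.5 + 131.1986/2) = Inv-Gamma(12.20, 77.09930).
E[σ²|data] = β/(α−1) = 77.09930/11.20 = 6.8839.

6.8839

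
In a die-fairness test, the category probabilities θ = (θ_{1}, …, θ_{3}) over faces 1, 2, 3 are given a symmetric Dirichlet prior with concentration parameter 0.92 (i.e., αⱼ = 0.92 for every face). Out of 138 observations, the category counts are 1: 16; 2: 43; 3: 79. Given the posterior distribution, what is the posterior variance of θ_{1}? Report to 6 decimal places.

0.000746

The Dirichlet prior is conjugate to the Multinomial likelihood: each posterior αⱼ = prior αⱼ + observed count nⱼ.
Posterior concentration: (16.92, 43.92, 79.92), total = 140.76.
Var[θ_j] = α_j(Σα−α_j)/((Σα)²(Σα+1)) = 16.92·123.84/(140.76²·141.76) = 0.000746.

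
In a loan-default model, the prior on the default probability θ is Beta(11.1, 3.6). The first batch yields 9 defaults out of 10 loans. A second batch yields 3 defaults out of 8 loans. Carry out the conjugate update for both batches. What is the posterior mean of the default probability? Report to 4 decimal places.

The Beta prior is conjugate to a Binomial/Bernoulli likelihood; the update adds successes to α and failures to β.
After batch 1: Beta(11.1+9, 3.6+1) = Beta(20.1, 4.6).
After batch 2: Beta(20.1+3, 4.6+5) = Beta(23.1, 9.6).
Posterior mean = α/(α+β) = 23.1/32.7 = 0.7064.

0.7064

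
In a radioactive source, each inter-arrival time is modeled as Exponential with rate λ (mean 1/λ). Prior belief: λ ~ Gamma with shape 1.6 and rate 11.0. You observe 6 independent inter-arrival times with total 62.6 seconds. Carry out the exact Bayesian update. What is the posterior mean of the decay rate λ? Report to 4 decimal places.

With a Gamma(shape α, rate β) prior on the exponential rate λ, the posterior after n observations with total T = Σxᵢ is Gamma(α+n, β+T).
Posterior: Gamma(1.6+6, 11.0+62.6) = Gamma(7.6, 73.6).
Posterior mean of λ = α/β = 7.6/73.6 = 0.1033.

0.1033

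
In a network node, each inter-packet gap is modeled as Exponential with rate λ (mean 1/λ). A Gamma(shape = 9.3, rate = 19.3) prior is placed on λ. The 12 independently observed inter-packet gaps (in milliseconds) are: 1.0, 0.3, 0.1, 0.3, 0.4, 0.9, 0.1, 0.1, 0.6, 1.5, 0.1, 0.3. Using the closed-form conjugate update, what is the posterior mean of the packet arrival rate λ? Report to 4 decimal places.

With a Gamma(shape α, rate β) prior on the exponential rate λ, the posterior after n observations with total T = Σxᵢ is Gamma(α+n, β+T).
Sum of observations T = 5.7 milliseconds; n = 12.
Posterior: Gamma(9.3+12, 19.3+5.7) = Gamma(21.3, 25.0).
Posterior mean of λ = α/β = 21.3/25.0 = 0.8520.

0.8520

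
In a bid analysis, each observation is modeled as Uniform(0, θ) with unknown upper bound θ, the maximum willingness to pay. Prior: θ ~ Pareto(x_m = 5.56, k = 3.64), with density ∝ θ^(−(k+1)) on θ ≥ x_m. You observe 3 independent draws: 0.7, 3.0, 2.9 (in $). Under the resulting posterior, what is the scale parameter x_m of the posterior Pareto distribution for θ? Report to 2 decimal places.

A Pareto(scale x_m, shape k) prior on the upper bound θ of Uniform(0, θ) is conjugate: posterior is Pareto(max(x_m, max xᵢ), k + n).
Sample maximum = 3.0; prior scale x_m = 5.56 → posterior scale = max = 5.56.
Posterior shape = 3.64 + 3 = 6.64.
Posterior scale x_m = 5.56.

5.56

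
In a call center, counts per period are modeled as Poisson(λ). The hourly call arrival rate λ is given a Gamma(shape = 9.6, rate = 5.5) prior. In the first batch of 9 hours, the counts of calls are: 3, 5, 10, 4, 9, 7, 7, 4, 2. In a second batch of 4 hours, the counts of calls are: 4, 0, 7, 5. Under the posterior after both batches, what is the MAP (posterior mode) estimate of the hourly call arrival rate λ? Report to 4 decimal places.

4.0865

With a Gamma(shape α, rate β) prior, the Poisson likelihood is conjugate: the posterior is Gamma(α + ΣXᵢ, β + n).
Batch 1: sum of counts S = 51 over n = 9 hours.
After batch 1: Gamma(α+S, β+n) = Gamma(9.6+51, 5.5+9) = Gamma(60.6, 14.5).
Batch 2: sum of counts S = 16 over n = 4 hours.
After batch 2: Gamma(α+S, β+n) = Gamma(60.6+16, 14.5+4) = Gamma(76.6, 18.5).
Mode of Gamma(α,β) for α≥1 is (α−1)/β = 75.6/18.5 = 4.0865.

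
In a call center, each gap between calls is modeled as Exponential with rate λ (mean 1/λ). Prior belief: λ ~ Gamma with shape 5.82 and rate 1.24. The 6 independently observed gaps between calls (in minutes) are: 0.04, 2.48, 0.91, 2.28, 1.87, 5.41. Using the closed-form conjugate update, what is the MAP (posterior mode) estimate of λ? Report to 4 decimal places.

0.7604

With a Gamma(shape α, rate β) prior on the exponential rate λ, the posterior after n observations with total T = Σxᵢ is Gamma(α+n, β+T).
Sum of observations T = 12.99 minutes; n = 6.
Posterior: Gamma(5.82+6, 1.24+12.99) = Gamma(11.82, 14.23).
Mode = (α−1)/β = 0.7604.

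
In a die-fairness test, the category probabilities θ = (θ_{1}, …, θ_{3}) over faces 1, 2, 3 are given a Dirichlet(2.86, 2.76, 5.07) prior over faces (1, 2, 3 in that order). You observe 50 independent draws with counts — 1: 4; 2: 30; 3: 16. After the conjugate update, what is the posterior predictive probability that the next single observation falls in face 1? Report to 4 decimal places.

The Dirichlet prior is conjugate to the Multinomial likelihood: each posterior αⱼ = prior αⱼ + observed count nⱼ.
Posterior concentration: (6.86, 32.76, 21.07), total = 60.69.
P(next = 1 | data) = α_{1}/Σα = 0.1130.

0.1130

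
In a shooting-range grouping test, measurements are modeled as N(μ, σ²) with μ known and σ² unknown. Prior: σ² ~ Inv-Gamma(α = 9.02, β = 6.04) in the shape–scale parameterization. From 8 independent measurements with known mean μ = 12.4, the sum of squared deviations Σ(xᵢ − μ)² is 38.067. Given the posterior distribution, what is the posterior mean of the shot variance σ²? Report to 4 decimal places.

With known mean μ and an Inverse-Gamma(α, β) prior on σ², the Normal likelihood is conjugate: posterior is Inv-Gamma(α + n/2, β + Σ(xᵢ−μ)²/2).
Posterior: Inv-Gamma(9.02 + 8/2, 6.04 + 38.067/2) = Inv-Gamma(13.02, 25.0735).
E[σ²|data] = β/(α−1) = 25.0735/12.02 = 2.0860.

2.0860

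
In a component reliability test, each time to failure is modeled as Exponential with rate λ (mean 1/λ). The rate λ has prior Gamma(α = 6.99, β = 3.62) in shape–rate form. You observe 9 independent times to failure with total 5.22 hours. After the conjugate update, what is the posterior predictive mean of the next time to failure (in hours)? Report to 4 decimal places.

0.5897

With a Gamma(shape α, rate β) prior on the exponential rate λ, the posterior after n observations with total T = Σxᵢ is Gamma(α+n, β+T).
Posterior: Gamma(6.99+9, 3.62+5.22) = Gamma(15.99, 8.84).
The predictive distribution for the next observation is Lomax; its mean is β/(α−1) = 8.84/14.99 = 0.5897.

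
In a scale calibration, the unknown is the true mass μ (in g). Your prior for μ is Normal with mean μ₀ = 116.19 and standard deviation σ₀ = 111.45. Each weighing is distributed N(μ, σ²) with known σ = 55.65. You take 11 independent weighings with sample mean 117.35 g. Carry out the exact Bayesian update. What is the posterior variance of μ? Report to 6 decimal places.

275.298457

For Normal data with known variance σ², a Normal(μ₀, σ₀²) prior on μ is conjugate. Posterior precision = 1/σ₀² + n/σ²; posterior mean is the precision-weighted average of μ₀ and x̄.
σ₀² = 111.45² = 12421.1025, σ² = 55.65² = 3096.9225; σ² + n·σ₀² = 3096.9225 + 11·12421.1025 = 139729.05.
Posterior precision = 1/σ₀² + n/σ² = 1/12421.1025 + 11/3096.9225 = (σ² + n·σ₀²)/(σ₀²σ²) = 139729.05/(12421.1025·3096.9225); posterior variance σₙ² = σ₀²σ²/(σ² + n·σ₀²) = 12421.1025·3096.9225/139729.05 = 275.298457.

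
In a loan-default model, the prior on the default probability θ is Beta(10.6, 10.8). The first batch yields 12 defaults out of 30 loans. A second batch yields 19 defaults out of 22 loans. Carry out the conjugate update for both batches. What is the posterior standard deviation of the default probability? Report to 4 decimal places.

0.0574

The Beta prior is conjugate to a Binomial/Bernoulli likelihood; the update adds successes to α and failures to β.
After batch 1: Beta(10.6+12, 10.8+18) = Beta(22.6, 28.8).
After batch 2: Beta(22.6+19, 28.8+3) = Beta(41.6, 31.8).
Var = αβ/((α+β)²(α+β+1)) = 41.6·31.8/(73.4²·74.4) = 0.00330032; SD = √0.00330032 = 0.0574.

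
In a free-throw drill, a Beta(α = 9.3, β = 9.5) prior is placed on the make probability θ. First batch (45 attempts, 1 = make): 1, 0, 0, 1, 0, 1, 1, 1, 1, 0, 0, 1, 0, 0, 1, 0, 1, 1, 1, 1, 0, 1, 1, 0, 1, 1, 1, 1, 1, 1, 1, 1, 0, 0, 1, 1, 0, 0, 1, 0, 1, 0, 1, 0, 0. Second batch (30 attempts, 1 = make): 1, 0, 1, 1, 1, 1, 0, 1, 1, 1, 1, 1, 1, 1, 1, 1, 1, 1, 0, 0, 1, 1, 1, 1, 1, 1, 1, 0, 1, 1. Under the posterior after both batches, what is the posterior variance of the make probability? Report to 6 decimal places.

The Beta prior is conjugate to a Binomial/Bernoulli likelihood; the update adds successes to α and failures to β.
After batch 1: Beta(9.3+27, 9.5+18) = Beta(36.3, 27.5).
After batch 2: Beta(36.3+25, 27.5+5) = Beta(61.3, 32.5).
Var = αβ/((α+β)²(α+β+1)) = 61.3·32.5/(93.8²·94.8) = 0.002389.

0.002389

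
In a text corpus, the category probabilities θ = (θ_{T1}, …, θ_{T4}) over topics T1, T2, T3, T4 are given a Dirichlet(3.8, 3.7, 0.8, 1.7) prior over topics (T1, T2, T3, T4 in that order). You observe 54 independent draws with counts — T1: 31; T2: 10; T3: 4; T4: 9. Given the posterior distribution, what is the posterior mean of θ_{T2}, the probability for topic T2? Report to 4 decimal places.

0.2141

The Dirichlet prior is conjugate to the Multinomial likelihood: each posterior αⱼ = prior αⱼ + observed count nⱼ.
Posterior concentration: (34.8, 13.7, 4.8, 10.7), total = 64.0.
E[θ_{T2}|data] = α_{T2}/Σα = 13.7/64.0 = 0.2141.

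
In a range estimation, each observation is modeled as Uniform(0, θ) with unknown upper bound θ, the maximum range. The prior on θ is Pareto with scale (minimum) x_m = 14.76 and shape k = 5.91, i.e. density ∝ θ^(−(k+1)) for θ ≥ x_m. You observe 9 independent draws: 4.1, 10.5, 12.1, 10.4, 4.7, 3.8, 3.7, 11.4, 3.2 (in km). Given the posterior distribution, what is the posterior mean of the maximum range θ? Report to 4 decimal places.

15.8211

A Pareto(scale x_m, shape k) prior on the upper bound θ of Uniform(0, θ) is conjugate: posterior is Pareto(max(x_m, max xᵢ), k + n).
Sample maximum = 12.1; prior scale x_m = 14.76 → posterior scale = max = 14.76.
Posterior shape = 5.91 + 9 = 14.91.
E[θ|data] = k·x_m/(k−1) = 14.91·14.76/13.91 = 15.8211.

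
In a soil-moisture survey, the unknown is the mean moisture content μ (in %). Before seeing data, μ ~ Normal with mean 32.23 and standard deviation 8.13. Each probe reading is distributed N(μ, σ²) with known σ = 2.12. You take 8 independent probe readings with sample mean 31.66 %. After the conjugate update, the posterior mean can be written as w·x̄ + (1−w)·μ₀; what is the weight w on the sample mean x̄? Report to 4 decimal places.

For Normal data with known variance σ², a Normal(μ₀, σ₀²) prior on μ is conjugate. Posterior precision = 1/σ₀² + n/σ²; posterior mean is the precision-weighted average of μ₀ and x̄.
σ₀² = 8.13² = 66.0969, σ² = 2.12² = 4.4944. Prior precision 1/σ₀² = 1/66.0969; data precision n/σ² = 8/4.4944.
w = (n/σ²)/(1/σ₀² + n/σ²) = n·σ₀²/(σ² + n·σ₀²) = 8·66.0969/(4.4944 + 8·66.0969) = 528.7752/533.2696 = 0.9916.

0.9916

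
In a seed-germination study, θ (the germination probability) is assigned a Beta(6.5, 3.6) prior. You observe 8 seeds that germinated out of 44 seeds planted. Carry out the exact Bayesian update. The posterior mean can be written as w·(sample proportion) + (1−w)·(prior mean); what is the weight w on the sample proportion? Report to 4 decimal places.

The Beta prior is conjugate to a Binomial/Bernoulli likelihood; the update adds successes to α and failures to β.
Posterior mean = (α₀+k)/(α₀+β₀+n) = [n/(α₀+β₀+n)]·(k/n) + [(α₀+β₀)/(α₀+β₀+n)]·α₀/(α₀+β₀), so only n and the prior enter the weight.
The weight on the data is w = n/(α₀+β₀+n) = 44/(6.5+3.6+44) = 44/54.1 = 0.8133.

0.8133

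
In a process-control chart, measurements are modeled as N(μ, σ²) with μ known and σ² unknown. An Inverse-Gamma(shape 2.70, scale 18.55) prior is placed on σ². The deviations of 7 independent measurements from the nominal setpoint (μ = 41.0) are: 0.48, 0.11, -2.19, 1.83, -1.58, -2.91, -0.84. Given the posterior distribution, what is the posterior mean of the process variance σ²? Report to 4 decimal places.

With known mean μ and an Inverse-Gamma(α, β) prior on σ², the Normal likelihood is conjugate: posterior is Inv-Gamma(α + n/2, β + Σ(xᵢ−μ)²/2).
Σ(xᵢ−μ)² = (0.48)² + (0.11)² + (-2.19)² + (1.83)² + (-1.58)² + (-2.91)² + (-0.84)² = 20.0576.
Posterior: Inv-Gamma(2.70 + 7/2, 18.55 + 20.0576/2) = Inv-Gamma(6.20, 28.57880).
E[σ²|data] = β/(α−1) = 28.57880/5.20 = 5.4959.

5.4959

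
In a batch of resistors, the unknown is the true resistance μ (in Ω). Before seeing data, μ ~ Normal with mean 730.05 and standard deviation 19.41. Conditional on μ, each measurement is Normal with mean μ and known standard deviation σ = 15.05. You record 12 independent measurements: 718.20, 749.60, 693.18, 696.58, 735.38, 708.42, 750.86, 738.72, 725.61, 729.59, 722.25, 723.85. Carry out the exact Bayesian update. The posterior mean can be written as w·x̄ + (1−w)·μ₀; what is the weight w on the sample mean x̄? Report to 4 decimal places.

0.9523

For Normal data with known variance σ², a Normal(μ₀, σ₀²) prior on μ is conjugate. Posterior precision = 1/σ₀² + n/σ²; posterior mean is the precision-weighted average of μ₀ and x̄.
σ₀² = 19.41² = 376.7481, σ² = 15.05² = 226.5025. Prior precision 1/σ₀² = 1/376.7481; data precision n/σ² = 12/226.5025.
w = (n/σ²)/(1/σ₀² + n/σ²) = n·σ₀²/(σ² + n·σ₀²) = 12·376.7481/(226.5025 + 12·376.7481) = 4520.9772/4747.4797 = 0.9523.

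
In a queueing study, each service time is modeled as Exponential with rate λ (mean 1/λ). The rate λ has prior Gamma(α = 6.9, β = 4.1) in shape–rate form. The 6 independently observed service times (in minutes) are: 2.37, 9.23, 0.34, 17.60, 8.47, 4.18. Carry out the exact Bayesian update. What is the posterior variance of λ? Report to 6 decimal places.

With a Gamma(shape α, rate β) prior on the exponential rate λ, the posterior after n observations with total T = Σxᵢ is Gamma(α+n, β+T).
Sum of observations T = 42.19 minutes; n = 6.
Posterior: Gamma(6.9+6, 4.1+42.19) = Gamma(12.9, 46.29).
Var = α/β² = 0.006020.

0.006020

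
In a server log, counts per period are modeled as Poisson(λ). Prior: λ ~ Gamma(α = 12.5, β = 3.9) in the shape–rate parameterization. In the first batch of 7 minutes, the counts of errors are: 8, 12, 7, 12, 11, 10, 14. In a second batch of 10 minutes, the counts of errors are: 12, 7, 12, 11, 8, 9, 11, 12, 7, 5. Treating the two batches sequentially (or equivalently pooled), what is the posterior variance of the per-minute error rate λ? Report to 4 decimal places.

0.4132

With a Gamma(shape α, rate β) prior, the Poisson likelihood is conjugate: the posterior is Gamma(α + ΣXᵢ, β + n).
Batch 1: sum of counts S = 74 over n = 7 minutes.
After batch 1: Gamma(α+S, β+n) = Gamma(12.5+74, 3.9+7) = Gamma(86.5, 10.9).
Batch 2: sum of counts S = 94 over n = 10 minutes.
After batch 2: Gamma(α+S, β+n) = Gamma(86.5+94, 10.9+10) = Gamma(180.5, 20.9).
Var = α/β² = 180.5/20.9² = 0.4132.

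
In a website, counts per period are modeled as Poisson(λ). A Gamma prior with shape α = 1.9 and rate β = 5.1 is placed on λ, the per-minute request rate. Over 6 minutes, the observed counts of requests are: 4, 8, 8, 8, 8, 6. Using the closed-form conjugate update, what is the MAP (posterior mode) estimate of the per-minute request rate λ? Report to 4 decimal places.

With a Gamma(shape α, rate β) prior, the Poisson likelihood is conjugate: the posterior is Gamma(α + ΣXᵢ, β + n).
Sum of counts S = 42 over n = 6 minutes.
Posterior: Gamma(α+S, β+n) = Gamma(1.9+42, 5.1+6) = Gamma(43.9, 11.1).
Mode of Gamma(α,β) for α≥1 is (α−1)/β = 42.9/11.1 = 3.8649.

3.8649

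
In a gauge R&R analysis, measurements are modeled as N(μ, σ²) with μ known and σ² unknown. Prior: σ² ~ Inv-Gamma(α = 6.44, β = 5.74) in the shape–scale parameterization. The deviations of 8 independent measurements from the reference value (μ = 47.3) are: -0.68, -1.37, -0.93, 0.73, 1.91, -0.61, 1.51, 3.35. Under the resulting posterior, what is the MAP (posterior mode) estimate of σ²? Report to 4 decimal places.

1.4309

With known mean μ and an Inverse-Gamma(α, β) prior on σ², the Normal likelihood is conjugate: posterior is Inv-Gamma(α + n/2, β + Σ(xᵢ−μ)²/2).
Σ(xᵢ−μ)² = (-0.68)² + (-1.37)² + (-0.93)² + (0.73)² + (1.91)² + (-0.61)² + (1.51)² + (3.35)² = 21.2599.
Posterior: Inv-Gamma(6.44 + 8/2, 5.74 + 21.2599/2) = Inv-Gamma(10.44, 16.36995).
Mode = β/(α+1) = 16.36995/11.44 = 1.4309.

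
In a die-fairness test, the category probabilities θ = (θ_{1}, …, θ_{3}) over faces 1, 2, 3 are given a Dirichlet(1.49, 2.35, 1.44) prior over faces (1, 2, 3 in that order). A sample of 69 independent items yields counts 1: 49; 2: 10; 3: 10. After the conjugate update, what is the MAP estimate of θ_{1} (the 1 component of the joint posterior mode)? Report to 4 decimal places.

0.6943

The Dirichlet prior is conjugate to the Multinomial likelihood: each posterior αⱼ = prior αⱼ + observed count nⱼ.
Posterior concentration: (50.49, 12.35, 11.44), total = 74.28.
Joint mode component: (α_{1}−1)/(Σα−K) = 49.49/71.28 = 0.6943.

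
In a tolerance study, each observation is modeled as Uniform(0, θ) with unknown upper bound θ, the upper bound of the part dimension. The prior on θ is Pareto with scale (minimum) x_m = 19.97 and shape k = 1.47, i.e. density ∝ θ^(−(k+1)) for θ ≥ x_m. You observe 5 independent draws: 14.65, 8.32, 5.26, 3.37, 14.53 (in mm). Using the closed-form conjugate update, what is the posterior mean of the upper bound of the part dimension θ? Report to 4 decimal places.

A Pareto(scale x_m, shape k) prior on the upper bound θ of Uniform(0, θ) is conjugate: posterior is Pareto(max(x_m, max xᵢ), k + n).
Sample maximum = 14.65; prior scale x_m = 19.97 → posterior scale = max = 19.97.
Posterior shape = 1.47 + 5 = 6.47.
E[θ|data] = k·x_m/(k−1) = 6.47·19.97/5.47 = 23.6208.

23.6208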